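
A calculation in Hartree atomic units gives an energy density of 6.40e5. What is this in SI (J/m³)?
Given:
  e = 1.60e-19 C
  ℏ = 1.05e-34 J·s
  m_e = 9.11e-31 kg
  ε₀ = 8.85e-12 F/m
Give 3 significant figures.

One atomic unit of energy density: u_au = E_h/a₀³ = m_e⁴e¹⁰/((4πε₀)⁵ℏ⁸) = 3.01e13 J/m³.
6.40e5 × 3.01e13 J/m³ = 1.93e19 J/m³

1.93e19 J/m³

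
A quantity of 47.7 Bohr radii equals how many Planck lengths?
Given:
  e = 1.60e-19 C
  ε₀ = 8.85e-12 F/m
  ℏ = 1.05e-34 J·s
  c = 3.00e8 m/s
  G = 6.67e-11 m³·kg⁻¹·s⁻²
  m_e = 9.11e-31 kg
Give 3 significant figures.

Bohr radius: a₀ = 4πε₀ℏ²/(m_e e²) = 5.26e-11 m
Planck length: ℓ_P = √(ℏG/c³) = 1.61e-35 m
47.7 × 5.26e-11 / 1.61e-35 = 1.56e26

1.56e26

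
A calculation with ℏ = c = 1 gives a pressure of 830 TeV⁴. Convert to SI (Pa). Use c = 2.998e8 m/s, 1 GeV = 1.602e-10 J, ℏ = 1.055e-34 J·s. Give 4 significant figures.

Pressure is [E]/[L]³ = [E]⁴/(ℏc)³.
1 GeV⁴ → 1/(ℏc)³ × (1 GeV in J)⁴ = 2.082e37 Pa.
Convert the energy scale: 830 TeV⁴ = 8.30e14 GeV⁴.
Result: 8.30e14 × 2.082e37 = 1.728e52 Pa.

1.728e52 Pa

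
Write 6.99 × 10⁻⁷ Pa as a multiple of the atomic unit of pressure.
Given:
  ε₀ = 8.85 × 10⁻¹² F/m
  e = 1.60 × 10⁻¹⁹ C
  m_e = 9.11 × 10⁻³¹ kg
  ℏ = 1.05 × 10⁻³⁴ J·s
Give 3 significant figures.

2.32 × 10⁻²⁰

atomic unit of pressure: P_au = E_h/a₀³ = m_e⁴e¹⁰/((4πε₀)⁵ℏ⁸) = 3.01 × 10¹³ Pa.
6.99 × 10⁻⁷ / 3.01 × 10¹³ = 2.32 × 10⁻²⁰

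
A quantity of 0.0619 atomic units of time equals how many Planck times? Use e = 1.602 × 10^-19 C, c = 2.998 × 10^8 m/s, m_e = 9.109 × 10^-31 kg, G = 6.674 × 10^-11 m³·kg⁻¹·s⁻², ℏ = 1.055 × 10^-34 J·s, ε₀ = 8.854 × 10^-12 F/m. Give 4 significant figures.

atomic unit of time: τ_au = (4πε₀)²ℏ³/(m_e e⁴) = 2.423 × 10^-17 s
Planck time: t_P = √(ℏG/c⁵) = 5.392 × 10^-44 s
0.0619 × 2.423 × 10^-17 / 5.392 × 10^-44 = 2.782 × 10^25

2.782 × 10^25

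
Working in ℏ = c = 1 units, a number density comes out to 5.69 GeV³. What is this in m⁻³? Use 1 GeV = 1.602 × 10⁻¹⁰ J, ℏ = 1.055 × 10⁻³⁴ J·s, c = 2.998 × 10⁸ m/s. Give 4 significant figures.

7.393 × 10⁴⁷ m⁻³

Number density is [L]⁻³ = [E]³/(ℏc)³.
1 GeV³ → 1/(ℏc)³ × (1 GeV in J)³ = 1.299 × 10⁴⁷ m⁻³.
Result: 5.69 × 1.299 × 10⁴⁷ = 7.393 × 10⁴⁷ m⁻³.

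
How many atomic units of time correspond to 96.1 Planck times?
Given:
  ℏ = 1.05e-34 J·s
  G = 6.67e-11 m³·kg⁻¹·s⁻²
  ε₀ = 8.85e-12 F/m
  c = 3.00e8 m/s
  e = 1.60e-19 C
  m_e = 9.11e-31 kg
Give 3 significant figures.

2.15e-25

Planck time: t_P = √(ℏG/c⁵) = 5.37e-44 s
atomic unit of time: τ_au = (4πε₀)²ℏ³/(m_e e⁴) = 2.40e-17 s
96.1 × 5.37e-44 / 2.40e-17 = 2.15e-25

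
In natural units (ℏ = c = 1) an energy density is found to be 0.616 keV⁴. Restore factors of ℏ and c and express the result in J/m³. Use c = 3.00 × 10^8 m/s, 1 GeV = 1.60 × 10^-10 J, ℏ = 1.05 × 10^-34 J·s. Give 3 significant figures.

1.29 × 10^13 J/m³

[E]/[L]³ = [E]⁴/(ℏc)³; restore (ℏc)⁻³.
1 GeV⁴ → 1/(ℏc)³ × (1 GeV in J)⁴ = 2.10 × 10^37 J/m³.
Convert the energy scale: 0.616 keV⁴ = 6.16 × 10^-25 GeV⁴.
Result: 6.16 × 10^-25 × 2.10 × 10^37 = 1.29 × 10^13 J/m³.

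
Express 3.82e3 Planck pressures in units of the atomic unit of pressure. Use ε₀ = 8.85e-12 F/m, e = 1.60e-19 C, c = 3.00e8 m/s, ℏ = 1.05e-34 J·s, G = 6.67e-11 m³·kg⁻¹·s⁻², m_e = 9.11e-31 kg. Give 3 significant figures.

5.94e103

Planck pressure: p_P = c⁷/(ℏG²) = 4.68e113 Pa
atomic unit of pressure: P_au = E_h/a₀³ = m_e⁴e¹⁰/((4πε₀)⁵ℏ⁸) = 3.01e13 Pa
3.82e3 × 4.68e113 / 3.01e13 = 5.94e103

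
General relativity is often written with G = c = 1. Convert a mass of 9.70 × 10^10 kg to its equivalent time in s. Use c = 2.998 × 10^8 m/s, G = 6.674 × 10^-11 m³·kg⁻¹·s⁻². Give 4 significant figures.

2.402 × 10^-25 s

Mass → time via G/c³.
9.70 × 10^10 kg × (G/c³) = 2.402 × 10^-25 s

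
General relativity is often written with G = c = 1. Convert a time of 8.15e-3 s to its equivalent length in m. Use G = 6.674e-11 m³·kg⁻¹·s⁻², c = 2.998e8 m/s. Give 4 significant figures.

2.443e6 m

Time → length via c.
8.15e-3 s × (c) = 2.443e6 m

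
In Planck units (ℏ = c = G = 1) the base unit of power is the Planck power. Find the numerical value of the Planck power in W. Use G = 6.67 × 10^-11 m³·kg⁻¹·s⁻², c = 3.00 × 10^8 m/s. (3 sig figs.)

3.64 × 10^52 W

P_P = c⁵/G
  = 2.43 × 10^42 / 6.67 × 10^-11
  = 3.64 × 10^52 W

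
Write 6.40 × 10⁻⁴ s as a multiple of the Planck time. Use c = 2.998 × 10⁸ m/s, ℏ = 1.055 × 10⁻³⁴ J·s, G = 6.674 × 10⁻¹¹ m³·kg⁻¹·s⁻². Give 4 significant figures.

1.187 × 10⁴⁰

Planck time: t_P = √(ℏG/c⁵) = 5.392 × 10⁻⁴⁴ s.
6.40 × 10⁻⁴ / 5.392 × 10⁻⁴⁴ = 1.187 × 10⁴⁰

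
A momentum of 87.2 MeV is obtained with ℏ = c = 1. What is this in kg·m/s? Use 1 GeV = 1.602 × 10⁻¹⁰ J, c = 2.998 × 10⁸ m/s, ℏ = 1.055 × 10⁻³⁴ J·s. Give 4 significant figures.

Momentum is [E]/c; divide by c.
1 GeV → 1/c × (1 GeV in J) = 5.344 × 10⁻¹⁹ kg·m/s.
Convert the energy scale: 87.2 MeV = 0.0872 GeV.
Result: 0.0872 × 5.344 × 10⁻¹⁹ = 4.660 × 10⁻²⁰ kg·m/s.

4.660 × 10⁻²⁰ kg·m/s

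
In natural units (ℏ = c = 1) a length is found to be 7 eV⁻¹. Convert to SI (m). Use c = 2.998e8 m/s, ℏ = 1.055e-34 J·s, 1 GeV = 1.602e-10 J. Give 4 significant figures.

A length is [E]⁻¹ in ℏ=c=1; restore one factor of ℏc.
1 GeV⁻¹ → ℏc × (1 GeV in J)⁻¹ = 1.974e-16 m.
Convert the energy scale: 7 eV⁻¹ = 7.00e9 GeV⁻¹.
Result: 7.00e9 × 1.974e-16 = 1.382e-6 m.

1.382e-6 m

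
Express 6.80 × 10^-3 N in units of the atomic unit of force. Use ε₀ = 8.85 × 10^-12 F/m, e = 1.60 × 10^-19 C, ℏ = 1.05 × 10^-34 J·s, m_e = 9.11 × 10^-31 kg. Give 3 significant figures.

8.17 × 10^4

atomic unit of force: F_au = E_h/a₀ = m_e²e⁶/((4πε₀)³ℏ⁴) = 8.33 × 10^-8 N.
6.80 × 10^-3 / 8.33 × 10^-8 = 8.17 × 10^4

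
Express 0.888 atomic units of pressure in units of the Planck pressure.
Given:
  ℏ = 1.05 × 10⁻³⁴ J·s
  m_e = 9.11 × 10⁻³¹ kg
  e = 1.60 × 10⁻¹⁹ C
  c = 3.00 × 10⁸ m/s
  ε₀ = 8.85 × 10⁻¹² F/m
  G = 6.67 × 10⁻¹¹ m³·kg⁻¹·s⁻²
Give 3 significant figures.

atomic unit of pressure: P_au = E_h/a₀³ = m_e⁴e¹⁰/((4πε₀)⁵ℏ⁸) = 3.01 × 10¹³ Pa
Planck pressure: p_P = c⁷/(ℏG²) = 4.68 × 10¹¹³ Pa
0.888 × 3.01 × 10¹³ / 4.68 × 10¹¹³ = 5.71 × 10⁻¹⁰¹

5.71 × 10⁻¹⁰¹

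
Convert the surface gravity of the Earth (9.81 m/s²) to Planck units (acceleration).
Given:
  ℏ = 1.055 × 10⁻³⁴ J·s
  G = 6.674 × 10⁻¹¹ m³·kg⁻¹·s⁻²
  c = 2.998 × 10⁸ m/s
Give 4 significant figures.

1.764 × 10⁻⁵¹

Planck acceleration: a_P = √(c⁷/(ℏG)) = 5.560 × 10⁵¹ m/s².
9.81 / 5.560 × 10⁵¹ = 1.764 × 10⁻⁵¹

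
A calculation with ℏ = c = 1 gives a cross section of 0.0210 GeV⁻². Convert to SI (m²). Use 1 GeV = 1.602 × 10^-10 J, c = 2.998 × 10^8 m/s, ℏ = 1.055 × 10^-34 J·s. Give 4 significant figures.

8.186 × 10^-34 m²

Area is [L]² = [E]⁻²·(ℏc)²; restore (ℏc)².
1 GeV⁻² → (ℏc)² × (1 GeV in J)⁻² = 3.898 × 10^-32 m².
Result: 0.0210 × 3.898 × 10^-32 = 8.186 × 10^-34 m².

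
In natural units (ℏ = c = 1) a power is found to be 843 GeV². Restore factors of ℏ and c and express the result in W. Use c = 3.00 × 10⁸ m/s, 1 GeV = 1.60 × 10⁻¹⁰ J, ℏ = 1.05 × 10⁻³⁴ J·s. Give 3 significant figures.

Power is [E]/[T] = [E]²/ℏ.
1 GeV² → 1/ℏ × (1 GeV in J)² = 2.44 × 10¹⁴ W.
Result: 843 × 2.44 × 10¹⁴ = 2.06 × 10¹⁷ W.

2.06 × 10¹⁷ W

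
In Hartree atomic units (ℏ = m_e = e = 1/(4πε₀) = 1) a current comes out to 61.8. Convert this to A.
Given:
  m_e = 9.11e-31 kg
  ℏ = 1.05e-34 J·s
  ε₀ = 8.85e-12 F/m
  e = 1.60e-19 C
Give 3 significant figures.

0.412 A

One atomic unit of electric current: I_au = e E_h/ℏ = m_e e⁵/((4πε₀)²ℏ³) = 6.67e-3 A.
61.8 × 6.67e-3 A = 0.412 A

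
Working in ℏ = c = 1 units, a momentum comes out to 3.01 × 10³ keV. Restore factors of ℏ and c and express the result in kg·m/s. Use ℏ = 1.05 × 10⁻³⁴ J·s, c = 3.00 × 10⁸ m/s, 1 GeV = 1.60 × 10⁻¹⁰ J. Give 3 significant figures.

Momentum is [E]/c; divide by c.
1 GeV → 1/c × (1 GeV in J) = 5.33 × 10⁻¹⁹ kg·m/s.
Convert the energy scale: 3.01 × 10³ keV = 3.01 × 10⁻³ GeV.
Result: 3.01 × 10⁻³ × 5.33 × 10⁻¹⁹ = 1.61 × 10⁻²¹ kg·m/s.

1.61 × 10⁻²¹ kg·m/s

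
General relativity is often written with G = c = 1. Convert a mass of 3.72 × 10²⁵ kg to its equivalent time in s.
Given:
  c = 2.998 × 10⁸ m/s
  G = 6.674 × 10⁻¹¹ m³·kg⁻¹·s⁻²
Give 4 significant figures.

9.214 × 10⁻¹¹ s

Mass → time via G/c³.
3.72 × 10²⁵ kg × (G/c³) = 9.214 × 10⁻¹¹ s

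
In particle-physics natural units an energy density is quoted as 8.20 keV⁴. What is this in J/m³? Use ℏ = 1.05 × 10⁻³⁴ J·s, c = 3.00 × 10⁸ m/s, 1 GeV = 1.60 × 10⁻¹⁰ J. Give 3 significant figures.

1.72 × 10¹⁴ J/m³

[E]/[L]³ = [E]⁴/(ℏc)³; restore (ℏc)⁻³.
1 GeV⁴ → 1/(ℏc)³ × (1 GeV in J)⁴ = 2.10 × 10³⁷ J/m³.
Convert the energy scale: 8.20 keV⁴ = 8.20 × 10⁻²⁴ GeV⁴.
Result: 8.20 × 10⁻²⁴ × 2.10 × 10³⁷ = 1.72 × 10¹⁴ J/m³.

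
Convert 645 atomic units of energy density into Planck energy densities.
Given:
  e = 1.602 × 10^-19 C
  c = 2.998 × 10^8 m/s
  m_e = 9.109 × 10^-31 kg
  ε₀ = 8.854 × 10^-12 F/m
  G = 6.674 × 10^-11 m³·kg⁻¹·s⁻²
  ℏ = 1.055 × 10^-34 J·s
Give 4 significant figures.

atomic unit of energy density: u_au = E_h/a₀³ = m_e⁴e¹⁰/((4πε₀)⁵ℏ⁸) = 2.929 × 10^13 J/m³
Planck energy density: u_P = c⁷/(ℏG²) = 4.632 × 10^113 J/m³
645 × 2.929 × 10^13 / 4.632 × 10^113 = 4.079 × 10^-98

4.079 × 10^-98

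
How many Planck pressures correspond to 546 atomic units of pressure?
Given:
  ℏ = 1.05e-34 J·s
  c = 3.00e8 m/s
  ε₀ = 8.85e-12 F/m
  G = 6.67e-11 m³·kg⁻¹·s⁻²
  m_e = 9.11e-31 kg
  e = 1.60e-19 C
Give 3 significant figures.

3.51e-98

atomic unit of pressure: P_au = E_h/a₀³ = m_e⁴e¹⁰/((4πε₀)⁵ℏ⁸) = 3.01e13 Pa
Planck pressure: p_P = c⁷/(ℏG²) = 4.68e113 Pa
546 × 3.01e13 / 4.68e113 = 3.51e-98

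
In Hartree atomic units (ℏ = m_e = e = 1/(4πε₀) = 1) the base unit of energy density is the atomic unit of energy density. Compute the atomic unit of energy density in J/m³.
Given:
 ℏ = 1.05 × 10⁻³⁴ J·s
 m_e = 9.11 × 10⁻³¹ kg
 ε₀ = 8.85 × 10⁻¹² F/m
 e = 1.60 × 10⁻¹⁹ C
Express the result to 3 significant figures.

3.01 × 10¹³ J/m³

u_au = E_h/a₀³ = m_e⁴e¹⁰/((4πε₀)⁵ℏ⁸)
E_h = 4.38 × 10⁻¹⁸ J
a₀ = 5.26 × 10⁻¹¹ m
E_h/a₀³ = 3.01 × 10¹³ J/m³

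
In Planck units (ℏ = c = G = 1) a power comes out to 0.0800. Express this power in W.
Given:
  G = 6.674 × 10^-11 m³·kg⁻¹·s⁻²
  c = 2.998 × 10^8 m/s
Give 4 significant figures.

2.903 × 10^51 W

One Planck power: P_P = c⁵/G = 3.629 × 10^52 W.
0.0800 × 3.629 × 10^52 W = 2.903 × 10^51 W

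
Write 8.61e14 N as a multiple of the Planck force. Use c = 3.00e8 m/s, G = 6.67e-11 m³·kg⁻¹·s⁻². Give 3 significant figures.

Planck force: F_P = c⁴/G = 1.21e44 N.
8.61e14 / 1.21e44 = 7.09e-30

7.09e-30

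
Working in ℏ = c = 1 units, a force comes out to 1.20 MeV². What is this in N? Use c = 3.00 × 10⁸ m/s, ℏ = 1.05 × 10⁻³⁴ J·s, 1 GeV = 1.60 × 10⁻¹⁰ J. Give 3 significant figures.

0.975 N

Force is [E]/[L] = [E]²/(ℏc); restore (ℏc)⁻¹.
1 GeV² → 1/(ℏc) × (1 GeV in J)² = 8.13 × 10⁵ N.
Convert the energy scale: 1.20 MeV² = 1.20 × 10⁻⁶ GeV².
Result: 1.20 × 10⁻⁶ × 8.13 × 10⁵ = 0.975 N.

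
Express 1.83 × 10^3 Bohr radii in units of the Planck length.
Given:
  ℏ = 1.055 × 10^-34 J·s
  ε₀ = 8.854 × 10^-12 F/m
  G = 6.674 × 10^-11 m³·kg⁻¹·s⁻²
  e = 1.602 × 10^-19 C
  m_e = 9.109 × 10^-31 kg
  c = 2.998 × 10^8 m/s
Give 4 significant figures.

Bohr radius: a₀ = 4πε₀ℏ²/(m_e e²) = 5.297 × 10^-11 m
Planck length: ℓ_P = √(ℏG/c³) = 1.616 × 10^-35 m
1.83 × 10^3 × 5.297 × 10^-11 / 1.616 × 10^-35 = 5.997 × 10^27

5.997 × 10^27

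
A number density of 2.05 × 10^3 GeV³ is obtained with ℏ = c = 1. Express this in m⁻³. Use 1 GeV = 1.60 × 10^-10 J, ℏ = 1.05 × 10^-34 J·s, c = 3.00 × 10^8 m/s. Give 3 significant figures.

2.69 × 10^50 m⁻³

Number density is [L]⁻³ = [E]³/(ℏc)³.
1 GeV³ → 1/(ℏc)³ × (1 GeV in J)³ = 1.31 × 10^47 m⁻³.
Result: 2.05 × 10^3 × 1.31 × 10^47 = 2.69 × 10^50 m⁻³.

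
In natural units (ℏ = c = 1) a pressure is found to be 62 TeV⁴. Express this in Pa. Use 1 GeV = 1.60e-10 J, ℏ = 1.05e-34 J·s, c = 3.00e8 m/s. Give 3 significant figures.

Pressure is [E]/[L]³ = [E]⁴/(ℏc)³.
1 GeV⁴ → 1/(ℏc)³ × (1 GeV in J)⁴ = 2.10e37 Pa.
Convert the energy scale: 62 TeV⁴ = 6.20e13 GeV⁴.
Result: 6.20e13 × 2.10e37 = 1.30e51 Pa.

1.30e51 Pa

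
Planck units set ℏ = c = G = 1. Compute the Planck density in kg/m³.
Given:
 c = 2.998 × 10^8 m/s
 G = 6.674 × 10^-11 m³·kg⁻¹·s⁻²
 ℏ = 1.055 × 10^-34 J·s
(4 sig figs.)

5.154 × 10^96 kg/m³

Dimensional analysis gives ρ_P = c⁵/(ℏG²).
  = 2.422 × 10^42 / 4.699 × 10^-55
  = 5.154 × 10^96 kg/m³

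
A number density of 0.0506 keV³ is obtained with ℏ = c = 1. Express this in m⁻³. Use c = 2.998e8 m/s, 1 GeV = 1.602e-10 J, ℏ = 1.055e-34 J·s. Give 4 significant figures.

Number density is [L]⁻³ = [E]³/(ℏc)³.
1 GeV³ → 1/(ℏc)³ × (1 GeV in J)³ = 1.299e47 m⁻³.
Convert the energy scale: 0.0506 keV³ = 5.06e-20 GeV³.
Result: 5.06e-20 × 1.299e47 = 6.575e27 m⁻³.

6.575e27 m⁻³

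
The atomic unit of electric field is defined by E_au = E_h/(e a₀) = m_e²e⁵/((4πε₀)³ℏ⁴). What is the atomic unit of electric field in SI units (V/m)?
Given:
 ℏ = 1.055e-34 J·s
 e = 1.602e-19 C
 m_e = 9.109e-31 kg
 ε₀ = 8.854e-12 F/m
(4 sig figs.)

5.131e11 V/m

E_au = E_h/(e a₀) = m_e²e⁵/((4πε₀)³ℏ⁴)
E_h = 4.354e-18 J
a₀ = 5.297e-11 m
E_h/(e·a₀) = 5.131e11 V/m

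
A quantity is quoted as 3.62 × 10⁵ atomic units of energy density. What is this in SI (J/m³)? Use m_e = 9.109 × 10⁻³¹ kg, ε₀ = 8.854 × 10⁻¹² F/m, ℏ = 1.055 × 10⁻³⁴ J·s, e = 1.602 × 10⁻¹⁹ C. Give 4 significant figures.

1.060 × 10¹⁹ J/m³

One atomic unit of energy density: u_au = E_h/a₀³ = m_e⁴e¹⁰/((4πε₀)⁵ℏ⁸) = 2.929 × 10¹³ J/m³.
3.62 × 10⁵ × 2.929 × 10¹³ J/m³ = 1.060 × 10¹⁹ J/m³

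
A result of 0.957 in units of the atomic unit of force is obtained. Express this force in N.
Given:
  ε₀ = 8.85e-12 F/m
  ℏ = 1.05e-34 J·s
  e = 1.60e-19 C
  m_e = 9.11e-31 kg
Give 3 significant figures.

7.97e-8 N

One atomic unit of force: F_au = E_h/a₀ = m_e²e⁶/((4πε₀)³ℏ⁴) = 8.33e-8 N.
0.957 × 8.33e-8 N = 7.97e-8 N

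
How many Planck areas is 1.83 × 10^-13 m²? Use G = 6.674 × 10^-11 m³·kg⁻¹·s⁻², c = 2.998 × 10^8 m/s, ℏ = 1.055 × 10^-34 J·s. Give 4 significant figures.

Planck area: A_P = ℏG/c³ = 2.613 × 10^-70 m².
1.83 × 10^-13 / 2.613 × 10^-70 = 7.003 × 10^56

7.003 × 10^56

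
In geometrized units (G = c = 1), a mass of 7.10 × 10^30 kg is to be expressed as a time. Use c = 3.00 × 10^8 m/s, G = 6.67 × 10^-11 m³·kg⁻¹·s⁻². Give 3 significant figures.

1.75 × 10^-5 s

Mass → time via G/c³.
7.10 × 10^30 kg × (G/c³) = 1.75 × 10^-5 s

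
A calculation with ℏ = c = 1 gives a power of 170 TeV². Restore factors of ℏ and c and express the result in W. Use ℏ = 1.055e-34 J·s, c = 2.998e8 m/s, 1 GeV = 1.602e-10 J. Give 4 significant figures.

Power is [E]/[T] = [E]²/ℏ.
1 GeV² → 1/ℏ × (1 GeV in J)² = 2.433e14 W.
Convert the energy scale: 170 TeV² = 1.70e8 GeV².
Result: 1.70e8 × 2.433e14 = 4.135e22 W.

4.135e22 W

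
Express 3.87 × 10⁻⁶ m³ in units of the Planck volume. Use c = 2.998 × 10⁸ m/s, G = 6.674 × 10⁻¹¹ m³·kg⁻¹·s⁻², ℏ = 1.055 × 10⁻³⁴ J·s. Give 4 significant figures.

9.162 × 10⁹⁸

Planck volume: V_P = (ℏG/c³)^(3/2) = 4.224 × 10⁻¹⁰⁵ m³.
3.87 × 10⁻⁶ / 4.224 × 10⁻¹⁰⁵ = 9.162 × 10⁹⁸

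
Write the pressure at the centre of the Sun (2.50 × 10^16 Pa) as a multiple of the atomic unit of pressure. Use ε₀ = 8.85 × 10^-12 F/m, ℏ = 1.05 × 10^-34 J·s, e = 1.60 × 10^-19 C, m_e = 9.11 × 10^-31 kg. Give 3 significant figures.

atomic unit of pressure: P_au = E_h/a₀³ = m_e⁴e¹⁰/((4πε₀)⁵ℏ⁸) = 3.01 × 10^13 Pa.
2.50 × 10^16 / 3.01 × 10^13 = 830

830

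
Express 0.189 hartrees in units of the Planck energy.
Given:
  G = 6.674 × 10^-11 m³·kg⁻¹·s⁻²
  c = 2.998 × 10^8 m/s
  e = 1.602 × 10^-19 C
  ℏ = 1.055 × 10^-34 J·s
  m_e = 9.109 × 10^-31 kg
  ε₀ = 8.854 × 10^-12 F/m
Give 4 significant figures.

4.206 × 10^-28

hartree: E_h = m_e e⁴/(4πε₀ℏ)² = 4.354 × 10^-18 J
Planck energy: E_P = √(ℏc⁵/G) = 1.957 × 10^9 J
0.189 × 4.354 × 10^-18 / 1.957 × 10^9 = 4.206 × 10^-28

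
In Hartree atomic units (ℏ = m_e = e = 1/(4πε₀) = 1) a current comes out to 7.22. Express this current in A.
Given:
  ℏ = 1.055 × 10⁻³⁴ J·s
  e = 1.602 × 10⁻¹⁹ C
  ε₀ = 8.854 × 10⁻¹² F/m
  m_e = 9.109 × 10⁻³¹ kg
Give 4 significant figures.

One atomic unit of electric current: I_au = e E_h/ℏ = m_e e⁵/((4πε₀)²ℏ³) = 6.612 × 10⁻³ A.
7.22 × 6.612 × 10⁻³ A = 0.04774 A

0.04774 A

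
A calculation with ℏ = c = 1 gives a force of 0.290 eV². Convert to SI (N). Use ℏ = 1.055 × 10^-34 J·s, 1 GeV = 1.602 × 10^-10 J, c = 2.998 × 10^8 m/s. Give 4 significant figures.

2.353 × 10^-13 N

Force is [E]/[L] = [E]²/(ℏc); restore (ℏc)⁻¹.
1 GeV² → 1/(ℏc) × (1 GeV in J)² = 8.114 × 10^5 N.
Convert the energy scale: 0.290 eV² = 2.90 × 10^-19 GeV².
Result: 2.90 × 10^-19 × 8.114 × 10^5 = 2.353 × 10^-13 N.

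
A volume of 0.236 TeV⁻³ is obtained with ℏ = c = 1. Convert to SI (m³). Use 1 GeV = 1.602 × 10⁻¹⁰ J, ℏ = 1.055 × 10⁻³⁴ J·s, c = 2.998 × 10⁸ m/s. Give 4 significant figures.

1.816 × 10⁻⁵⁷ m³

Volume is [L]³ = [E]⁻³·(ℏc)³.
1 GeV⁻³ → (ℏc)³ × (1 GeV in J)⁻³ = 7.696 × 10⁻⁴⁸ m³.
Convert the energy scale: 0.236 TeV⁻³ = 2.36 × 10⁻¹⁰ GeV⁻³.
Result: 2.36 × 10⁻¹⁰ × 7.696 × 10⁻⁴⁸ = 1.816 × 10⁻⁵⁷ m³.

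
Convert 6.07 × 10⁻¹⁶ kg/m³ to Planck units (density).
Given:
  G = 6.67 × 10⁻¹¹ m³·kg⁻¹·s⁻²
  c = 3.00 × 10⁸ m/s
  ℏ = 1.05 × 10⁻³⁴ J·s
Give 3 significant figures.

Planck density: ρ_P = c⁵/(ℏG²) = 5.20 × 10⁹⁶ kg/m³.
6.07 × 10⁻¹⁶ / 5.20 × 10⁹⁶ = 1.17 × 10⁻¹¹²

1.17 × 10⁻¹¹²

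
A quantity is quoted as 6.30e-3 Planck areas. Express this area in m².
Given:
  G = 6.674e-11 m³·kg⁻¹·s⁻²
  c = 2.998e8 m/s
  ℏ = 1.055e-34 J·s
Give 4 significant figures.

1.646e-72 m²

One Planck area: A_P = ℏG/c³ = 2.613e-70 m².
6.30e-3 × 2.613e-70 m² = 1.646e-72 m²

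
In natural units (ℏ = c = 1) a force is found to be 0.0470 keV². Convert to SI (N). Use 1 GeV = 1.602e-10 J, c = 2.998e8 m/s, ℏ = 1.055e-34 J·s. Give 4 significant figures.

3.814e-8 N

Force is [E]/[L] = [E]²/(ℏc); restore (ℏc)⁻¹.
1 GeV² → 1/(ℏc) × (1 GeV in J)² = 8.114e5 N.
Convert the energy scale: 0.0470 keV² = 4.70e-14 GeV².
Result: 4.70e-14 × 8.114e5 = 3.814e-8 N.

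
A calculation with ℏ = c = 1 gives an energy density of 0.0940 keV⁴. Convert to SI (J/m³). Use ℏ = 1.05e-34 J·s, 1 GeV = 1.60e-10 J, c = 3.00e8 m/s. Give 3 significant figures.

1.97e12 J/m³

[E]/[L]³ = [E]⁴/(ℏc)³; restore (ℏc)⁻³.
1 GeV⁴ → 1/(ℏc)³ × (1 GeV in J)⁴ = 2.10e37 J/m³.
Convert the energy scale: 0.0940 keV⁴ = 9.40e-26 GeV⁴.
Result: 9.40e-26 × 2.10e37 = 1.97e12 J/m³.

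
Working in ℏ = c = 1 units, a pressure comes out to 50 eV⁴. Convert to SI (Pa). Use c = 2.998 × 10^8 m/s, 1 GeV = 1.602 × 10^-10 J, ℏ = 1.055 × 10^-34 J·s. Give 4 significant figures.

Pressure is [E]/[L]³ = [E]⁴/(ℏc)³.
1 GeV⁴ → 1/(ℏc)³ × (1 GeV in J)⁴ = 2.082 × 10^37 Pa.
Convert the energy scale: 50 eV⁴ = 5.00 × 10^-35 GeV⁴.
Result: 5.00 × 10^-35 × 2.082 × 10^37 = 1.041 × 10^3 Pa.

1.041 × 10^3 Pa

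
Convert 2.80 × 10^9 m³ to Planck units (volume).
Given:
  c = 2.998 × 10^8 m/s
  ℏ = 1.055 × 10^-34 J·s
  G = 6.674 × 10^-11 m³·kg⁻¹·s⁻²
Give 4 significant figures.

6.629 × 10^113

Planck volume: V_P = (ℏG/c³)^(3/2) = 4.224 × 10^-105 m³.
2.80 × 10^9 / 4.224 × 10^-105 = 6.629 × 10^113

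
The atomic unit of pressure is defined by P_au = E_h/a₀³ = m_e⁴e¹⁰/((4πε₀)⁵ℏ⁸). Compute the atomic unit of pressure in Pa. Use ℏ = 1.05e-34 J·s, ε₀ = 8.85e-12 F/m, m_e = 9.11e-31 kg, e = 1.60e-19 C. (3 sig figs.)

P_au = E_h/a₀³ = m_e⁴e¹⁰/((4πε₀)⁵ℏ⁸)
E_h = 4.38e-18 J
a₀ = 5.26e-11 m
E_h/a₀³ = 3.01e13 Pa

3.01e13 Pa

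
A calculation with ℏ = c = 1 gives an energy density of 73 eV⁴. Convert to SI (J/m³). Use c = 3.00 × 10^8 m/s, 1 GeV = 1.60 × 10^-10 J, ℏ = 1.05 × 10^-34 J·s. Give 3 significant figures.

1.53 × 10^3 J/m³

[E]/[L]³ = [E]⁴/(ℏc)³; restore (ℏc)⁻³.
1 GeV⁴ → 1/(ℏc)³ × (1 GeV in J)⁴ = 2.10 × 10^37 J/m³.
Convert the energy scale: 73 eV⁴ = 7.30 × 10^-35 GeV⁴.
Result: 7.30 × 10^-35 × 2.10 × 10^37 = 1.53 × 10^3 J/m³.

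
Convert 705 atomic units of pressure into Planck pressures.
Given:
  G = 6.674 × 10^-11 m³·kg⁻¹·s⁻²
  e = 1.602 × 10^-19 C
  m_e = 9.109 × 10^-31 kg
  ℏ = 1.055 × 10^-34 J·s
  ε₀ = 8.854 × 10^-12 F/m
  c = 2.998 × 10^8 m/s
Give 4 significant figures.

4.458 × 10^-98

atomic unit of pressure: P_au = E_h/a₀³ = m_e⁴e¹⁰/((4πε₀)⁵ℏ⁸) = 2.929 × 10^13 Pa
Planck pressure: p_P = c⁷/(ℏG²) = 4.632 × 10^113 Pa
705 × 2.929 × 10^13 / 4.632 × 10^113 = 4.458 × 10^-98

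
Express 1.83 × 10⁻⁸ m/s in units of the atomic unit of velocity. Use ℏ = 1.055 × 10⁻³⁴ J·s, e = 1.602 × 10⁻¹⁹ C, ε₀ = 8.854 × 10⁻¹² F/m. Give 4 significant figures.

8.370 × 10⁻¹⁵

atomic unit of velocity: v_au = e²/(4πε₀ℏ) = 2.186 × 10⁶ m/s.
1.83 × 10⁻⁸ / 2.186 × 10⁶ = 8.370 × 10⁻¹⁵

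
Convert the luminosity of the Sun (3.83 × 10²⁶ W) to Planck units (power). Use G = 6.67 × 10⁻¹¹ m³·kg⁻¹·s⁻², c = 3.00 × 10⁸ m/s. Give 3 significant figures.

1.05 × 10⁻²⁶

Planck power: P_P = c⁵/G = 3.64 × 10⁵² W.
3.83 × 10²⁶ / 3.64 × 10⁵² = 1.05 × 10⁻²⁶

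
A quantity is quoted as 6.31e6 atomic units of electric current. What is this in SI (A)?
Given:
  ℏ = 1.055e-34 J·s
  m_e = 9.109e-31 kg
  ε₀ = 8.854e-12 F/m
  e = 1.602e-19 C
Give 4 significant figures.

4.172e4 A

One atomic unit of electric current: I_au = e E_h/ℏ = m_e e⁵/((4πε₀)²ℏ³) = 6.612e-3 A.
6.31e6 × 6.612e-3 A = 4.172e4 A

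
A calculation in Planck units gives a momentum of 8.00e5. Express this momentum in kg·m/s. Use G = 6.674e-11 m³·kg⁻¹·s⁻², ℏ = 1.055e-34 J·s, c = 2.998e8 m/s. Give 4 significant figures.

5.221e6 kg·m/s

One Planck momentum: p_P = √(ℏc³/G) = 6.527 kg·m/s.
8.00e5 × 6.527 kg·m/s = 5.221e6 kg·m/s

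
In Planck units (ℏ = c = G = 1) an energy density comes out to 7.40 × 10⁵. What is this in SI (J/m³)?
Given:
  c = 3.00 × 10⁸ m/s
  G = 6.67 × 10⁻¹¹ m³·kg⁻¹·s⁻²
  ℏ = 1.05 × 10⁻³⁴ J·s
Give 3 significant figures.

One Planck energy density: u_P = c⁷/(ℏG²) = 4.68 × 10¹¹³ J/m³.
7.40 × 10⁵ × 4.68 × 10¹¹³ J/m³ = 3.46 × 10¹¹⁹ J/m³

3.46 × 10¹¹⁹ J/m³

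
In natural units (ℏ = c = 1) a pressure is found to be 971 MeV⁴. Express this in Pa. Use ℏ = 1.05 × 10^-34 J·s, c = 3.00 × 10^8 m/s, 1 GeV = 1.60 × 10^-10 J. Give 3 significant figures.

Pressure is [E]/[L]³ = [E]⁴/(ℏc)³.
1 GeV⁴ → 1/(ℏc)³ × (1 GeV in J)⁴ = 2.10 × 10^37 Pa.
Convert the energy scale: 971 MeV⁴ = 9.71 × 10^-10 GeV⁴.
Result: 9.71 × 10^-10 × 2.10 × 10^37 = 2.04 × 10^28 Pa.

2.04 × 10^28 Pa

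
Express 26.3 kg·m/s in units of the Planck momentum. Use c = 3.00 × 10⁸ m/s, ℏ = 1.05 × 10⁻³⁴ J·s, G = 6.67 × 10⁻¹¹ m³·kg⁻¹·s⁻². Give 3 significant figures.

Planck momentum: p_P = √(ℏc³/G) = 6.52 kg·m/s.
26.3 / 6.52 = 4.03

4.03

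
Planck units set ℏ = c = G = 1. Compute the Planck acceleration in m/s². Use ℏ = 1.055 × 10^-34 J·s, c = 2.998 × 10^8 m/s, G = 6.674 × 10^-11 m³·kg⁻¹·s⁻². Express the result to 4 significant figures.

5.560 × 10^51 m/s²

The unique combination of the constants set to 1 with dimensions of acceleration is a_P = √(c⁷/(ℏG)).
  = √(3.092 × 10^103)
  = 5.560 × 10^51 m/s²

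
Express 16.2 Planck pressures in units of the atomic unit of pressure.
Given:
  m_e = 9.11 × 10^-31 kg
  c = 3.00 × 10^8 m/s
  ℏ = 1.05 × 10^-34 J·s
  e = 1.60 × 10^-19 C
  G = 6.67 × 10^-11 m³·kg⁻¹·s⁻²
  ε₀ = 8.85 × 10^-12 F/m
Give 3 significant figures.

2.52 × 10^101

Planck pressure: p_P = c⁷/(ℏG²) = 4.68 × 10^113 Pa
atomic unit of pressure: P_au = E_h/a₀³ = m_e⁴e¹⁰/((4πε₀)⁵ℏ⁸) = 3.01 × 10^13 Pa
16.2 × 4.68 × 10^113 / 3.01 × 10^13 = 2.52 × 10^101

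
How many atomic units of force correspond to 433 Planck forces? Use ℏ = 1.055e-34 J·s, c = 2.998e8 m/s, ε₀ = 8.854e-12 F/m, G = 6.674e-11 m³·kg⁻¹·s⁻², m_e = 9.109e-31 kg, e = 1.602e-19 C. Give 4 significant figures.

Planck force: F_P = c⁴/G = 1.210e44 N
atomic unit of force: F_au = E_h/a₀ = m_e²e⁶/((4πε₀)³ℏ⁴) = 8.220e-8 N
433 × 1.210e44 / 8.220e-8 = 6.376e53

6.376e53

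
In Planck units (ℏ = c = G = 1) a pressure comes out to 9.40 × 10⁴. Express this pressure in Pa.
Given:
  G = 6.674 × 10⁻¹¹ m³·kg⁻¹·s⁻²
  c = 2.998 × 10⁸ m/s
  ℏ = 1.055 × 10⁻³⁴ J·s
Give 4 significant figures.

4.354 × 10¹¹⁸ Pa

One Planck pressure: p_P = c⁷/(ℏG²) = 4.632 × 10¹¹³ Pa.
9.40 × 10⁴ × 4.632 × 10¹¹³ Pa = 4.354 × 10¹¹⁸ Pa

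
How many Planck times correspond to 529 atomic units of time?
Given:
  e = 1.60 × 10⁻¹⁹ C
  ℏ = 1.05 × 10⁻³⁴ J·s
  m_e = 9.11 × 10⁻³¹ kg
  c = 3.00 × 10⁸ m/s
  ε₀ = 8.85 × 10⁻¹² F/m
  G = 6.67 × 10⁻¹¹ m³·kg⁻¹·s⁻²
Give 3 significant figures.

2.36 × 10²⁹

atomic unit of time: τ_au = (4πε₀)²ℏ³/(m_e e⁴) = 2.40 × 10⁻¹⁷ s
Planck time: t_P = √(ℏG/c⁵) = 5.37 × 10⁻⁴⁴ s
529 × 2.40 × 10⁻¹⁷ / 5.37 × 10⁻⁴⁴ = 2.36 × 10²⁹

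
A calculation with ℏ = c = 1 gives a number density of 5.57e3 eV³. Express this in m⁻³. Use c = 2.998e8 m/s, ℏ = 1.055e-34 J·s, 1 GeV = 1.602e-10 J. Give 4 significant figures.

7.238e23 m⁻³

Number density is [L]⁻³ = [E]³/(ℏc)³.
1 GeV³ → 1/(ℏc)³ × (1 GeV in J)³ = 1.299e47 m⁻³.
Convert the energy scale: 5.57e3 eV³ = 5.57e-24 GeV³.
Result: 5.57e-24 × 1.299e47 = 7.238e23 m⁻³.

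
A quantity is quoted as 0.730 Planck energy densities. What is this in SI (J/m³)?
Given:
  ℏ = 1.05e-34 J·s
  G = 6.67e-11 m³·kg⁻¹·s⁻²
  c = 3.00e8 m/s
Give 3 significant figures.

One Planck energy density: u_P = c⁷/(ℏG²) = 4.68e113 J/m³.
0.730 × 4.68e113 J/m³ = 3.42e113 J/m³

3.42e113 J/m³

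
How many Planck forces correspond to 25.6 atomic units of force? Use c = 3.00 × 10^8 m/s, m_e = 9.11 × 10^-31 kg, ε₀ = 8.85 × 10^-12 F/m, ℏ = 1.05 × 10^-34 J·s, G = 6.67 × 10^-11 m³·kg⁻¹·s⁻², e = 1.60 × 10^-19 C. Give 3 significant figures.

1.76 × 10^-50

atomic unit of force: F_au = E_h/a₀ = m_e²e⁶/((4πε₀)³ℏ⁴) = 8.33 × 10^-8 N
Planck force: F_P = c⁴/G = 1.21 × 10^44 N
25.6 × 8.33 × 10^-8 / 1.21 × 10^44 = 1.76 × 10^-50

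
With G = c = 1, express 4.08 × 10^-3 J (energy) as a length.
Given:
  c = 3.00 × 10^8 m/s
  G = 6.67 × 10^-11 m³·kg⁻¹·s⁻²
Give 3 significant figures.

Energy → length via G/c⁴.
4.08 × 10^-3 J × (G/c⁴) = 3.36 × 10^-47 m

3.36 × 10^-47 m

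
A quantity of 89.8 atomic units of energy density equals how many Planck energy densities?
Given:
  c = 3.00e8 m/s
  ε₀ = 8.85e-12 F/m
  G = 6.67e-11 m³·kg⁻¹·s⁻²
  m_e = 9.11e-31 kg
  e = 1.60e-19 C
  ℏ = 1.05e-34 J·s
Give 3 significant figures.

5.78e-99

atomic unit of energy density: u_au = E_h/a₀³ = m_e⁴e¹⁰/((4πε₀)⁵ℏ⁸) = 3.01e13 J/m³
Planck energy density: u_P = c⁷/(ℏG²) = 4.68e113 J/m³
89.8 × 3.01e13 / 4.68e113 = 5.78e-99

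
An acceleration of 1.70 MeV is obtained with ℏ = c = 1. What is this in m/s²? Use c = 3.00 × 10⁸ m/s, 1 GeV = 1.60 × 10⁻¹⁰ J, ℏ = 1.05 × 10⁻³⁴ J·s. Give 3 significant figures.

7.77 × 10²⁹ m/s²

Acceleration is [L]/[T]² = c·[E]/ℏ.
1 GeV → c/ℏ × (1 GeV in J) = 4.57 × 10³² m/s².
Convert the energy scale: 1.70 MeV = 1.70 × 10⁻³ GeV.
Result: 1.70 × 10⁻³ × 4.57 × 10³² = 7.77 × 10²⁹ m/s².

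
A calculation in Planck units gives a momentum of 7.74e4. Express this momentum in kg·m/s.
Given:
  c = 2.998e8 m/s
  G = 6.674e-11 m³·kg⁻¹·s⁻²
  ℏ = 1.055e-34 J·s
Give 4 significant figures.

One Planck momentum: p_P = √(ℏc³/G) = 6.527 kg·m/s.
7.74e4 × 6.527 kg·m/s = 5.052e5 kg·m/s

5.052e5 kg·m/s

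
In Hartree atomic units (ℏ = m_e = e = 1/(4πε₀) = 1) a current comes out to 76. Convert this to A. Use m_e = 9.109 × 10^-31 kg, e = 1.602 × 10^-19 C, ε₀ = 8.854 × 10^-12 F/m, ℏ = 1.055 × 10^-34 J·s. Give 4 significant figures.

0.5025 A

One atomic unit of electric current: I_au = e E_h/ℏ = m_e e⁵/((4πε₀)²ℏ³) = 6.612 × 10^-3 A.
76 × 6.612 × 10^-3 A = 0.5025 A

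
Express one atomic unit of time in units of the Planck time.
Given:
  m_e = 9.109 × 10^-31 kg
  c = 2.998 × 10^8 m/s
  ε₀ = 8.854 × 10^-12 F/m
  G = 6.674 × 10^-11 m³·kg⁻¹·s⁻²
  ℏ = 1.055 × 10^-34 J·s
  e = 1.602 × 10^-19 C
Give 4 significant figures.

4.494 × 10^26

atomic unit of time: τ_au = (4πε₀)²ℏ³/(m_e e⁴) = 2.423 × 10^-17 s
Planck time: t_P = √(ℏG/c⁵) = 5.392 × 10^-44 s
ratio = 2.423 × 10^-17 / 5.392 × 10^-44 = 4.494 × 10^26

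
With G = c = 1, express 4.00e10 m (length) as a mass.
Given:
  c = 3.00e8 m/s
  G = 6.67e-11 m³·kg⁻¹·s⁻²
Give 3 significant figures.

5.40e37 kg

Length → mass via c²/G.
4.00e10 m × (c²/G) = 5.40e37 kg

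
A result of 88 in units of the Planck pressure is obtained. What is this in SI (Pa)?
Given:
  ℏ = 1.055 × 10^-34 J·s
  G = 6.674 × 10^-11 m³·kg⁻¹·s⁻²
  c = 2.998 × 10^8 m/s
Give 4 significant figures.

4.076 × 10^115 Pa

One Planck pressure: p_P = c⁷/(ℏG²) = 4.632 × 10^113 Pa.
88 × 4.632 × 10^113 Pa = 4.076 × 10^115 Pa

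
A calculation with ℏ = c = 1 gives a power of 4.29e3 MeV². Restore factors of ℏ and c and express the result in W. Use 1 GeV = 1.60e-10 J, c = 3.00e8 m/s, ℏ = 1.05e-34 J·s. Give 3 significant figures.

Power is [E]/[T] = [E]²/ℏ.
1 GeV² → 1/ℏ × (1 GeV in J)² = 2.44e14 W.
Convert the energy scale: 4.29e3 MeV² = 4.29e-3 GeV².
Result: 4.29e-3 × 2.44e14 = 1.05e12 W.

1.05e12 W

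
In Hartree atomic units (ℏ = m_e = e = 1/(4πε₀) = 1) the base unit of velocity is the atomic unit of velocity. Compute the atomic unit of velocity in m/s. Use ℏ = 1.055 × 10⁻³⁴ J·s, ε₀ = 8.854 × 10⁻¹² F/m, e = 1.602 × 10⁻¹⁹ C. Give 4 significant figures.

v_au = e²/(4πε₀ℏ)
  = 2.566 × 10⁻³⁸ / 1.174 × 10⁻⁴⁴
  = 2.186 × 10⁶ m/s

2.186 × 10⁶ m/s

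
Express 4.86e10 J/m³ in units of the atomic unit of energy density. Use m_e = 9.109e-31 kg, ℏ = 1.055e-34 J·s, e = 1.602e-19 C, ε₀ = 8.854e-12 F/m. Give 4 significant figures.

1.659e-3

atomic unit of energy density: u_au = E_h/a₀³ = m_e⁴e¹⁰/((4πε₀)⁵ℏ⁸) = 2.929e13 J/m³.
4.86e10 / 2.929e13 = 1.659e-3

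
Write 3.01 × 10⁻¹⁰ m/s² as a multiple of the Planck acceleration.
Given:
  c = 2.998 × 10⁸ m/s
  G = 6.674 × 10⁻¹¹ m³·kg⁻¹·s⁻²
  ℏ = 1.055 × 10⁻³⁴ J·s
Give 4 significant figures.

Planck acceleration: a_P = √(c⁷/(ℏG)) = 5.560 × 10⁵¹ m/s².
3.01 × 10⁻¹⁰ / 5.560 × 10⁵¹ = 5.413 × 10⁻⁶²

5.413 × 10⁻⁶²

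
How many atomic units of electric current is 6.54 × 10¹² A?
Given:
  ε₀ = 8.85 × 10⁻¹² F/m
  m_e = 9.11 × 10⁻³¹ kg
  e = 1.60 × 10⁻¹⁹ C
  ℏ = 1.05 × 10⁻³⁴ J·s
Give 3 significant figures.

9.80 × 10¹⁴

atomic unit of electric current: I_au = e E_h/ℏ = m_e e⁵/((4πε₀)²ℏ³) = 6.67 × 10⁻³ A.
6.54 × 10¹² / 6.67 × 10⁻³ = 9.80 × 10¹⁴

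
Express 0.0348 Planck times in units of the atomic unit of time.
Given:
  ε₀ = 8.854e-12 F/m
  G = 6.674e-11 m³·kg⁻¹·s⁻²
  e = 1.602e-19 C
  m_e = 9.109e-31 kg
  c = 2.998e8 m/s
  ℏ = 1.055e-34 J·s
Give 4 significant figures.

Planck time: t_P = √(ℏG/c⁵) = 5.392e-44 s
atomic unit of time: τ_au = (4πε₀)²ℏ³/(m_e e⁴) = 2.423e-17 s
0.0348 × 5.392e-44 / 2.423e-17 = 7.744e-29

7.744e-29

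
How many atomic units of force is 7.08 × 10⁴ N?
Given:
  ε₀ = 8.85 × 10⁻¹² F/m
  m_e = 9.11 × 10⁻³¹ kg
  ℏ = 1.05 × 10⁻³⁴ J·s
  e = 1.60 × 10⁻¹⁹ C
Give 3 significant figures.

8.50 × 10¹¹

atomic unit of force: F_au = E_h/a₀ = m_e²e⁶/((4πε₀)³ℏ⁴) = 8.33 × 10⁻⁸ N.
7.08 × 10⁴ / 8.33 × 10⁻⁸ = 8.50 × 10¹¹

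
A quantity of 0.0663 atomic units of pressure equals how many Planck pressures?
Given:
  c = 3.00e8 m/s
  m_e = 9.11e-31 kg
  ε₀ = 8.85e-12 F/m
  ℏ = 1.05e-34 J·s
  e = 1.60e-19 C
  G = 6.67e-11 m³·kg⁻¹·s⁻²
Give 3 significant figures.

atomic unit of pressure: P_au = E_h/a₀³ = m_e⁴e¹⁰/((4πε₀)⁵ℏ⁸) = 3.01e13 Pa
Planck pressure: p_P = c⁷/(ℏG²) = 4.68e113 Pa
0.0663 × 3.01e13 / 4.68e113 = 4.27e-102

4.27e-102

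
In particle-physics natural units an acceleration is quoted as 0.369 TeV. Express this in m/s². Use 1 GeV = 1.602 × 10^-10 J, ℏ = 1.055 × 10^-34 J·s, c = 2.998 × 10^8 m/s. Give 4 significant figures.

1.680 × 10^35 m/s²

Acceleration is [L]/[T]² = c·[E]/ℏ.
1 GeV → c/ℏ × (1 GeV in J) = 4.552 × 10^32 m/s².
Convert the energy scale: 0.369 TeV = 369 GeV.
Result: 369 × 4.552 × 10^32 = 1.680 × 10^35 m/s².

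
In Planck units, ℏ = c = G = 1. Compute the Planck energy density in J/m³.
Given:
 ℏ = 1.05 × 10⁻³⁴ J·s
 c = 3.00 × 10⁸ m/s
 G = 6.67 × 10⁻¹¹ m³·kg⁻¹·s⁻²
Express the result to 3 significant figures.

Dimensional analysis gives u_P = c⁷/(ℏG²).
  = 2.19 × 10⁵⁹ / 4.67 × 10⁻⁵⁵
  = 4.68 × 10¹¹³ J/m³

4.68 × 10¹¹³ J/m³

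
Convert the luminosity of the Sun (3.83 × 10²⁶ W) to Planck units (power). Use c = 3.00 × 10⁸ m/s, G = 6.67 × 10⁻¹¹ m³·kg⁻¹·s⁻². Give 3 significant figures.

Planck power: P_P = c⁵/G = 3.64 × 10⁵² W.
3.83 × 10²⁶ / 3.64 × 10⁵² = 1.05 × 10⁻²⁶

1.05 × 10⁻²⁶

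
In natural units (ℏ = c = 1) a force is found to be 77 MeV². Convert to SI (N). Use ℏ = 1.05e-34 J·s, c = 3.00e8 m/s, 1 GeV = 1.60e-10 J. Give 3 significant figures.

Force is [E]/[L] = [E]²/(ℏc); restore (ℏc)⁻¹.
1 GeV² → 1/(ℏc) × (1 GeV in J)² = 8.13e5 N.
Convert the energy scale: 77 MeV² = 7.70e-5 GeV².
Result: 7.70e-5 × 8.13e5 = 62.6 N.

62.6 N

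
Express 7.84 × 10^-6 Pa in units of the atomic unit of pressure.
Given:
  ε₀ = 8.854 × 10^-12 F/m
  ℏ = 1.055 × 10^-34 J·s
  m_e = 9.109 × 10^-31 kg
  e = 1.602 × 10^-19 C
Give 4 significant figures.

2.677 × 10^-19

atomic unit of pressure: P_au = E_h/a₀³ = m_e⁴e¹⁰/((4πε₀)⁵ℏ⁸) = 2.929 × 10^13 Pa.
7.84 × 10^-6 / 2.929 × 10^13 = 2.677 × 10^-19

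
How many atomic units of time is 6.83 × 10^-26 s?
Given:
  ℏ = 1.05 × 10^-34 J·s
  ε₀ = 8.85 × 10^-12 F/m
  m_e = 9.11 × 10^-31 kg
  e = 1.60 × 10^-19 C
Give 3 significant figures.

atomic unit of time: τ_au = (4πε₀)²ℏ³/(m_e e⁴) = 2.40 × 10^-17 s.
6.83 × 10^-26 / 2.40 × 10^-17 = 2.85 × 10^-9

2.85 × 10^-9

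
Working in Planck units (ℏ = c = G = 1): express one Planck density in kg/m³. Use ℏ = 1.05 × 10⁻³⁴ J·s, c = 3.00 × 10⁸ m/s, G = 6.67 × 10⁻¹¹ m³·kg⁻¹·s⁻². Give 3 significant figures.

Dimensional analysis gives ρ_P = c⁵/(ℏG²).
  = 2.43 × 10⁴² / 4.67 × 10⁻⁵⁵
  = 5.20 × 10⁹⁶ kg/m³

5.20 × 10⁹⁶ kg/m³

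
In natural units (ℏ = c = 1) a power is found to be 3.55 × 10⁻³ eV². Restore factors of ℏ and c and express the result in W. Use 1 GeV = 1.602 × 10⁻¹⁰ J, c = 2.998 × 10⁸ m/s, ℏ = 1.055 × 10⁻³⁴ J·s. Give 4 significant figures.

8.636 × 10⁻⁷ W

Power is [E]/[T] = [E]²/ℏ.
1 GeV² → 1/ℏ × (1 GeV in J)² = 2.433 × 10¹⁴ W.
Convert the energy scale: 3.55 × 10⁻³ eV² = 3.55 × 10⁻²¹ GeV².
Result: 3.55 × 10⁻²¹ × 2.433 × 10¹⁴ = 8.636 × 10⁻⁷ W.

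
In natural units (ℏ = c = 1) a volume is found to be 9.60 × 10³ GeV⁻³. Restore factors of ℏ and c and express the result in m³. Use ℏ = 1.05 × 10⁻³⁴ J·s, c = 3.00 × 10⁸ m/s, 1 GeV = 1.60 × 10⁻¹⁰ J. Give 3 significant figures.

7.33 × 10⁻⁴⁴ m³

Volume is [L]³ = [E]⁻³·(ℏc)³.
1 GeV⁻³ → (ℏc)³ × (1 GeV in J)⁻³ = 7.63 × 10⁻⁴⁸ m³.
Result: 9.60 × 10³ × 7.63 × 10⁻⁴⁸ = 7.33 × 10⁻⁴⁴ m³.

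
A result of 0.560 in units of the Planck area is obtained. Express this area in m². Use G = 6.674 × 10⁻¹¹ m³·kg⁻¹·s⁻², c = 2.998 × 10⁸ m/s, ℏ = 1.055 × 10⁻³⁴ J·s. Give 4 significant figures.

1.463 × 10⁻⁷⁰ m²

One Planck area: A_P = ℏG/c³ = 2.613 × 10⁻⁷⁰ m².
0.560 × 2.613 × 10⁻⁷⁰ m² = 1.463 × 10⁻⁷⁰ m²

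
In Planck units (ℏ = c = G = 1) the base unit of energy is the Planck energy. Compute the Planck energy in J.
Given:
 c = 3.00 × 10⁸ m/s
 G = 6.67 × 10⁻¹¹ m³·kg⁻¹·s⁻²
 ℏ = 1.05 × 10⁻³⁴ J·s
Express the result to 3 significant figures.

E_P = √(ℏc⁵/G)
  = √(3.83 × 10¹⁸)
  = 1.96 × 10⁹ J

1.96 × 10⁹ J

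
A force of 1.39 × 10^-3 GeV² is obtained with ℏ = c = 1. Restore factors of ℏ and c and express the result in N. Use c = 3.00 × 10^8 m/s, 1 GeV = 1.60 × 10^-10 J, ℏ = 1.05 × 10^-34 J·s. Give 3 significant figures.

1.13 × 10^3 N

Force is [E]/[L] = [E]²/(ℏc); restore (ℏc)⁻¹.
1 GeV² → 1/(ℏc) × (1 GeV in J)² = 8.13 × 10^5 N.
Result: 1.39 × 10^-3 × 8.13 × 10^5 = 1.13 × 10^3 N.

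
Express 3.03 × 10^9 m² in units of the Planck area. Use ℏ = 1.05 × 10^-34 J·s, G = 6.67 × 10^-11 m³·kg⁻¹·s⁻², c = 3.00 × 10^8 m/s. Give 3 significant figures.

Planck area: A_P = ℏG/c³ = 2.59 × 10^-70 m².
3.03 × 10^9 / 2.59 × 10^-70 = 1.17 × 10^79

1.17 × 10^79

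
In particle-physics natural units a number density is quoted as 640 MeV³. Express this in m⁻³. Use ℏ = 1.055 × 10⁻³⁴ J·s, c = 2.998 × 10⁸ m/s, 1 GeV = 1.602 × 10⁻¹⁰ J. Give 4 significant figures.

8.316 × 10⁴⁰ m⁻³

Number density is [L]⁻³ = [E]³/(ℏc)³.
1 GeV³ → 1/(ℏc)³ × (1 GeV in J)³ = 1.299 × 10⁴⁷ m⁻³.
Convert the energy scale: 640 MeV³ = 6.40 × 10⁻⁷ GeV³.
Result: 6.40 × 10⁻⁷ × 1.299 × 10⁴⁷ = 8.316 × 10⁴⁰ m⁻³.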